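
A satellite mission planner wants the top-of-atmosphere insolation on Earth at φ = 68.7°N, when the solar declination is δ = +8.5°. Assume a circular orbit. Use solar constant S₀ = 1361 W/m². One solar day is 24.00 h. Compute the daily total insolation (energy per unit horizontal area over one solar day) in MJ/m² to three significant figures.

cos H₀ = −tan(+68.7°) tan(+8.500°) = -0.3833, H₀ = 1.9642 rad.
Bracket: H₀ sin φ sin δ + cos φ cos δ sin H₀ = 1.9642×0.93169×0.14781 + 0.36325×0.98902×0.92361 = 0.270496 + 0.331818 = 0.602314.
Q̄ = (S₀/π) × [bracket] = (1361/π) × 0.602314 = 260.93 W/m².
Daily total = Q̄ × 24.00 h × 3600 s/h = 260.93 × 24.00 × 3600 / 10⁶ = 22.54 MJ/m².

22.5 MJ/m²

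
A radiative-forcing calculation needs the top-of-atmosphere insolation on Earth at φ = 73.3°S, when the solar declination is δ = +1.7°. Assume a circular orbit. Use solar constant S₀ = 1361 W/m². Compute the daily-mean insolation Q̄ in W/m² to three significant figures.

cos H₀ = −tan(-73.3°) tan(+1.700°) = 0.0989, H₀ = 1.4717 rad.
Bracket: H₀ sin φ sin δ + cos φ cos δ sin H₀ = 1.4717×-0.95782×0.02967 + 0.28736×0.99956×0.99509 = -0.041824 + 0.285823 = 0.243999.
Q̄ = (S₀/π) × [bracket] = (1361/π) × 0.243999 = 105.7 W/m².

Q̄ ≈ 106 W/m²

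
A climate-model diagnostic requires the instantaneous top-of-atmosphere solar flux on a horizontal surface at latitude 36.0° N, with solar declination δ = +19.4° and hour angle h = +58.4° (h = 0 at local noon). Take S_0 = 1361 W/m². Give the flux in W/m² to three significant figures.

cos θ_z = sin ϕ sin δ + cos ϕ cos δ cos h = 0.195239 + 0.399845 = 0.595084.
Flux = S_0 · cos θ_z = 1361 × 0.595084 = 809.9 W/m².

810 W/m²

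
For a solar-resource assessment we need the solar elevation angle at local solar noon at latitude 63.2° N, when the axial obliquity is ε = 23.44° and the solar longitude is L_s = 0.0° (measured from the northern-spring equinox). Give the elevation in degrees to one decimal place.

26.8°

Solar declination: sin δ = sin ε · sin L_s = sin 23.44° × sin 0.0° = 0.00000, so δ = +0.000°.
At local noon the hour angle is zero, so the zenith angle equals |ϕ − δ| = |+63.2° − (+0.000°)| = 63.200°.
Elevation = 90° − 63.200° = 26.8°.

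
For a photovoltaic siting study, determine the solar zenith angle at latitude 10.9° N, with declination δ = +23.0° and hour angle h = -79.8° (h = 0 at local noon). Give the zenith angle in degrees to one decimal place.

θ_z = 76.5°

cos θ_z = sin ϕ sin δ + cos ϕ cos δ cos h = 0.073885 + 0.160067 = 0.233952.
θ_z = arccos(0.233952) = 76.5°.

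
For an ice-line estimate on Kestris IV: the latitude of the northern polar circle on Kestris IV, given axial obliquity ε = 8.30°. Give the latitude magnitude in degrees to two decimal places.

The polar circle is the lowest latitude that experiences at least one full rotation of continuous daylight at the northern-summer solstice; it lies at |φ| = 90° − ε = 90° − 8.30° = 81.70°.

81.70°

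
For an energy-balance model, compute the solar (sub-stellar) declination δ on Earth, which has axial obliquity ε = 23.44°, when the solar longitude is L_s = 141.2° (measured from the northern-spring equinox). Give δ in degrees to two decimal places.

sin δ = sin ε · sin L_s = sin 23.44° × sin 141.2° = 0.249256.
δ = arcsin(0.249256) = +14.43°.

δ = +14.43°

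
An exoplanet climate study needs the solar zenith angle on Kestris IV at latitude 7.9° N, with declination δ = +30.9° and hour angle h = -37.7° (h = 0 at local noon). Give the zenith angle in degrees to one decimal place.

cos θ_z = sin ϕ sin δ + cos ϕ cos δ cos h = 0.070583 + 0.672478 = 0.743061.
θ_z = arccos(0.743061) = 42.0°.

θ_z = 42.0°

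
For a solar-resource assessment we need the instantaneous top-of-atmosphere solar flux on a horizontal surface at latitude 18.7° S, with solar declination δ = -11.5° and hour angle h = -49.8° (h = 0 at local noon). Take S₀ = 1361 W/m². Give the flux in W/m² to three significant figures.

902 W/m²

cos θ_z = sin φ sin δ + cos φ cos δ cos h = 0.063920 + 0.599110 = 0.663030.
Flux = S₀ · cos θ_z = 1361 × 0.663030 = 902.4 W/m².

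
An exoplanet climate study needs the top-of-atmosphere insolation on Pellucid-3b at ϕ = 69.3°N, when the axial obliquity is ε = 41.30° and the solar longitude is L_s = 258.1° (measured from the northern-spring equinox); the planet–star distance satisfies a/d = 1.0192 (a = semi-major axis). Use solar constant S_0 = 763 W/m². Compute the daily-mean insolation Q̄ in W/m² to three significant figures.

Q̄ ≈ 0.00 W/m²

Solar declination: sin δ = sin ε · sin L_s = sin 41.30° × sin 258.1° = -0.64582, so δ = -40.227°.
cos h₀ = −tan(+69.3°) tan(-40.227°) = 2.2385 ≥ 1 ⇒ polar night, h₀ = 0 and Q̄ = 0.
Inverse-square distance factor (a/d)² = 1.0192² = 1.038769.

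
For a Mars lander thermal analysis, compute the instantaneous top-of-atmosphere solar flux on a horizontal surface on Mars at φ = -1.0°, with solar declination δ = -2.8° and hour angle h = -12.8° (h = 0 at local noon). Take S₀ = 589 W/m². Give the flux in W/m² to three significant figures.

574 W/m²

cos θ_z = sin φ sin δ + cos φ cos δ cos h = 0.000853 + 0.973837 = 0.974690.
Flux = S₀ · cos θ_z = 589 × 0.974690 = 574.1 W/m².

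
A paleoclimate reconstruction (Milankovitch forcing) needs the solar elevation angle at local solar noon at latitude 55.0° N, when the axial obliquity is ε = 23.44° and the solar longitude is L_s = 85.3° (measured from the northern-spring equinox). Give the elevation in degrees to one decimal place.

58.4°

Solar declination: sin δ = sin ε · sin L_s = sin 23.44° × sin 85.3° = 0.39645, so δ = +23.356°.
At local noon the hour angle is zero, so the zenith angle equals |ϕ − δ| = |+55.0° − (+23.356°)| = 31.644°.
Elevation = 90° − 31.644° = 58.4°.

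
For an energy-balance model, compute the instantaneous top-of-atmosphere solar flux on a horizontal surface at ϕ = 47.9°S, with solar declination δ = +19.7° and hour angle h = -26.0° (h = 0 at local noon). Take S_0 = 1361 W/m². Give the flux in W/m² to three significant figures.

cos θ_z = sin ϕ sin δ + cos ϕ cos δ cos h = -0.250117 + 0.567307 = 0.317190.
Flux = S_0 · cos θ_z = 1361 × 0.317190 = 431.7 W/m².

432 W/m²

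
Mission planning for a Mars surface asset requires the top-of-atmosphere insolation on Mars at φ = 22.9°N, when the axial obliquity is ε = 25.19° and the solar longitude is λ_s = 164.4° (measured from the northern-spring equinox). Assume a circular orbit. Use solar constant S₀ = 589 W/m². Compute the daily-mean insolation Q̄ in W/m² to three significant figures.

Solar declination: sin δ = sin ε · sin λ_s = sin 25.19° × sin 164.4° = 0.11446, so δ = +6.572°.
cos H₀ = −tan(+22.9°) tan(+6.572°) = -0.0487, H₀ = 1.6195 rad.
Bracket: H₀ sin φ sin δ + cos φ cos δ sin H₀ = 1.6195×0.38912×0.11446 + 0.92119×0.99343×0.99881 = 0.072130 + 0.914049 = 0.986179.
Q̄ = (S₀/π) × [bracket] = (589/π) × 0.986179 = 184.9 W/m².

Q̄ ≈ 185 W/m²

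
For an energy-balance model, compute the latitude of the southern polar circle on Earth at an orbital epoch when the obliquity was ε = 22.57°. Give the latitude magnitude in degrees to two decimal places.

67.43°

The polar circle is the lowest latitude that experiences at least one full rotation of continuous darkness at the northern-summer solstice; it lies at |φ| = 90° − ε = 90° − 22.57° = 67.43°.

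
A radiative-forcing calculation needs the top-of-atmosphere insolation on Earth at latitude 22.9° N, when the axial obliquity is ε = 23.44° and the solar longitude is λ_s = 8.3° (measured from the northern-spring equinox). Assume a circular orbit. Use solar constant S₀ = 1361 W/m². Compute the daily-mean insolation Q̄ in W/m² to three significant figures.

Q̄ ≈ 414 W/m²

Solar declination: sin δ = sin ε · sin λ_s = sin 23.44° × sin 8.3° = 0.05742, so δ = +3.292°.
cos H₀ = −tan(+22.9°) tan(+3.292°) = -0.0243, H₀ = 1.5951 rad.
Bracket: H₀ sin φ sin δ + cos φ cos δ sin H₀ = 1.5951×0.38912×0.05742 + 0.92119×0.99835×0.99970 = 0.035640 + 0.919394 = 0.955034.
Q̄ = (S₀/π) × [bracket] = (1361/π) × 0.955034 = 413.7 W/m².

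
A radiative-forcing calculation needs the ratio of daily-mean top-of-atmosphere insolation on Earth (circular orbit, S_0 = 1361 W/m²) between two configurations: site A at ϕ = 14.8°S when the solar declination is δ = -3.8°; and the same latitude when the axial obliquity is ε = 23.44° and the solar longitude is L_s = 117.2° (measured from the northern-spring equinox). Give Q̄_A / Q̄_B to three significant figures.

— Configuration A (ϕ=-14.8°):
cos h₀ = −tan(-14.8°) tan(-3.800°) = -0.0175, h₀ = 1.5883 rad.
Bracket: h₀ sin ϕ sin δ + cos ϕ cos δ sin h₀ = 1.5883×-0.25545×-0.06627 + 0.96682×0.99780×0.99985 = 0.026888 + 0.964548 = 0.991436.
Q̄ = (S_0/π) × [bracket] = (1361/π) × 0.991436 = 429.51 W/m².
— Configuration B (ϕ=-14.8°):
Solar declination: sin δ = sin ε · sin L_s = sin 23.44° × sin 117.2° = 0.35380, so δ = +20.720°.
cos h₀ = −tan(-14.8°) tan(+20.720°) = 0.0999, h₀ = 1.4707 rad.
Bracket: h₀ sin ϕ sin δ + cos ϕ cos δ sin h₀ = 1.4707×-0.25545×0.35380 + 0.96682×0.93532×0.99499 = -0.132919 + 0.899756 = 0.766837.
Q̄ = (S_0/π) × [bracket] = (1361/π) × 0.766837 = 332.21 W/m².
Ratio Q̄_A / Q̄_B = 429.51 / 332.21 = 1.293.

Q̄_A / Q̄_B ≈ 1.29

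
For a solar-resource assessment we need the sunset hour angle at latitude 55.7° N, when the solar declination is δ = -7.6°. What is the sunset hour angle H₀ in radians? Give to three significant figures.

cos H₀ = −tan φ · tan δ = −tan(+55.7°) × tan(-7.600°) = 0.1956, so H₀ = 1.3739 rad = 78.72°.

H₀ = 1.37 rad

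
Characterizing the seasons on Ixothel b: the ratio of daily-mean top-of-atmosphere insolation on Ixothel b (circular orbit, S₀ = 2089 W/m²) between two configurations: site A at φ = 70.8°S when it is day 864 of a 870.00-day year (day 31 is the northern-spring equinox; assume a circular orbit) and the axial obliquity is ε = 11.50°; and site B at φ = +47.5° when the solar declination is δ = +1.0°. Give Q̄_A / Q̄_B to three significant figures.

— Configuration A (φ=-70.8°):
Solar longitude: λ_s = 360° × (864 − 31)/870.00 = 344.690°.
sin δ = sin 11.50° × sin 344.690° = -0.05264, so δ = -3.018°.
cos H₀ = −tan(-70.8°) tan(-3.018°) = -0.1514, H₀ = 1.7228 rad.
Bracket: H₀ sin φ sin δ + cos φ cos δ sin H₀ = 1.7228×-0.94438×-0.05264 + 0.32887×0.99861×0.98848 = 0.085644 + 0.324630 = 0.410274.
Q̄ = (S₀/π) × [bracket] = (2089/π) × 0.410274 = 272.81 W/m².
— Configuration B (φ=+47.5°):
cos H₀ = −tan(+47.5°) tan(+1.000°) = -0.0190, H₀ = 1.5898 rad.
Bracket: H₀ sin φ sin δ + cos φ cos δ sin H₀ = 1.5898×0.73728×0.01745 + 0.67559×0.99985×0.99982 = 0.020454 + 0.675367 = 0.695821.
Q̄ = (S₀/π) × [bracket] = (2089/π) × 0.695821 = 462.69 W/m².
Ratio Q̄_A / Q̄_B = 272.81 / 462.69 = 0.5896.

Q̄_A / Q̄_B ≈ 0.590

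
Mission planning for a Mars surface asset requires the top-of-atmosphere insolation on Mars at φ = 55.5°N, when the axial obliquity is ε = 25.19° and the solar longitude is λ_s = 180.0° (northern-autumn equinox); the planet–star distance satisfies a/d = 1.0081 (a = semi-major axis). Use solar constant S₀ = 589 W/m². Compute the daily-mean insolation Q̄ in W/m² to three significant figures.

Q̄ ≈ 108 W/m²

Solar declination: sin δ = sin ε · sin λ_s = sin 25.19° × sin 180.0° = 0.00000, so δ = +0.000°.
cos H₀ = −tan(+55.5°) tan(+0.000°) = -0.0000, H₀ = 1.5708 rad.
Bracket: H₀ sin φ sin δ + cos φ cos δ sin H₀ = 1.5708×0.82413×0.00000 + 0.56641×1.00000×1.00000 = 0.000000 + 0.566410 = 0.566410.
Inverse-square distance factor (a/d)² = 1.0081² = 1.016266.
Q̄ = (S₀/π) × 1.016266 × [bracket] = (589/π) × 1.016266 × 0.566410 = 107.9 W/m².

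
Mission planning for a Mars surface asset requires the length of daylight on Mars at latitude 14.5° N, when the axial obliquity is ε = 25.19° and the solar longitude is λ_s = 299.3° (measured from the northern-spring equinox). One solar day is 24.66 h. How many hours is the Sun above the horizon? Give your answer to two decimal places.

Solar declination: sin δ = sin ε · sin λ_s = sin 25.19° × sin 299.3° = -0.37117, so δ = -21.788°.
cos H₀ = −tan φ · tan δ = −tan(+14.5°) × tan(-21.788°) = 0.1034, so H₀ = 1.4672 rad = 84.07°.
Daylight = 2H₀/(2π) × 24.66 h = (1.4672/π) × 24.66 = 11.52 h.

11.52 h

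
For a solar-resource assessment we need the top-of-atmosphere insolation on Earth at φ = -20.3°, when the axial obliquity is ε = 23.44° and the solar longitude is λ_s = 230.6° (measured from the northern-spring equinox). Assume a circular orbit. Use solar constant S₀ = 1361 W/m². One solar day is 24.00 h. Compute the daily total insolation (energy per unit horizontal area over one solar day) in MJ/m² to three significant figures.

39.9 MJ/m²

Solar declination: sin δ = sin ε · sin λ_s = sin 23.44° × sin 230.6° = -0.30738, so δ = -17.902°.
cos H₀ = −tan(-20.3°) tan(-17.902°) = -0.1195, H₀ = 1.6906 rad.
Bracket: H₀ sin φ sin δ + cos φ cos δ sin H₀ = 1.6906×-0.34694×-0.30738 + 0.93789×0.95159×0.99284 = 0.180290 + 0.886097 = 1.066387.
Q̄ = (S₀/π) × [bracket] = (1361/π) × 1.066387 = 461.98 W/m².
Daily total = Q̄ × 24.00 h × 3600 s/h = 461.98 × 24.00 × 3600 / 10⁶ = 39.92 MJ/m².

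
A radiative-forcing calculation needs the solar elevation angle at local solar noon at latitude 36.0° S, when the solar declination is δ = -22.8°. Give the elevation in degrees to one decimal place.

At local noon the hour angle is zero, so the zenith angle equals |φ − δ| = |-36.0° − (-22.800°)| = 13.200°.
Elevation = 90° − 13.200° = 76.8°.

76.8°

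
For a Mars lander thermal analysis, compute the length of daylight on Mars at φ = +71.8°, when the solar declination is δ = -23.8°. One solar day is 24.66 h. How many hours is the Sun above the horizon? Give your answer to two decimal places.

0.00 h

cos H₀ = −tan φ · tan δ = 1.3415 ≥ 1, so the Sun never rises (polar night) and H₀ = 0.
Daylight = 2H₀/(2π) × 24.66 h = (0.0000/π) × 24.66 = 0.00 h.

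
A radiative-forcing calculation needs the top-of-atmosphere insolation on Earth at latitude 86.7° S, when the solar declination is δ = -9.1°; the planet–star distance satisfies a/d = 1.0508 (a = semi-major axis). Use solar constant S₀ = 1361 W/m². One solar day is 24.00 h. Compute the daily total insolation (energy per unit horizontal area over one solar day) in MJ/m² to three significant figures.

cos H₀ = −tan(-86.7°) tan(-9.100°) = -2.7779 ≤ −1 ⇒ polar day, H₀ = π.
Bracket: H₀ sin φ sin δ + cos φ cos δ sin H₀ = 3.1416×-0.99834×-0.15816 + 0.05756×0.98741×0.00000 = 0.496051 + 0.000000 = 0.496051.
Inverse-square distance factor (a/d)² = 1.0508² = 1.104181.
Q̄ = (S₀/π) × 1.104181 × [bracket] = (1361/π) × 1.104181 × 0.496051 = 237.29 W/m².
Daily total = Q̄ × 24.00 h × 3600 s/h = 237.29 × 24.00 × 3600 / 10⁶ = 20.50 MJ/m².

20.5 MJ/m²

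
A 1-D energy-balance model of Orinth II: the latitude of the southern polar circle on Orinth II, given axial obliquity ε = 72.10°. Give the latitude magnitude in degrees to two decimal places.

17.90°

The polar circle is the lowest latitude that experiences at least one full rotation of continuous darkness at the northern-summer solstice; it lies at |φ| = 90° − ε = 90° − 72.10° = 17.90°.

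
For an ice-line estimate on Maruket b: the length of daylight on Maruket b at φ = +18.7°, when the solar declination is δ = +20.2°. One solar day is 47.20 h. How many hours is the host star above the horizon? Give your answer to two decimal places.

cos H₀ = −tan φ · tan δ = −tan(+18.7°) × tan(+20.200°) = -0.1245, so H₀ = 1.6957 rad = 97.15°.
Daylight = 2H₀/(2π) × 47.20 h = (1.6957/π) × 47.20 = 25.48 h.

25.48 h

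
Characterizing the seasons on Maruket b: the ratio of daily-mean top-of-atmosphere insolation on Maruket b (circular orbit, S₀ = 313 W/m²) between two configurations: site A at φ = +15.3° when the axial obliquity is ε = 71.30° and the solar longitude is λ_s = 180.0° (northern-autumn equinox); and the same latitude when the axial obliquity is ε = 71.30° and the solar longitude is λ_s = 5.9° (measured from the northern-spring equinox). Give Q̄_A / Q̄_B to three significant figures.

Q̄_A / Q̄_B ≈ 0.964

— Configuration A (φ=+15.3°):
Solar declination: sin δ = sin ε · sin λ_s = sin 71.30° × sin 180.0° = 0.00000, so δ = +0.000°.
cos H₀ = −tan(+15.3°) tan(+0.000°) = -0.0000, H₀ = 1.5708 rad.
Bracket: H₀ sin φ sin δ + cos φ cos δ sin H₀ = 1.5708×0.26387×0.00000 + 0.96456×1.00000×1.00000 = 0.000000 + 0.964560 = 0.964560.
Q̄ = (S₀/π) × [bracket] = (313/π) × 0.964560 = 96.100 W/m².
— Configuration B (φ=+15.3°):
Solar declination: sin δ = sin ε · sin λ_s = sin 71.30° × sin 5.9° = 0.09737, so δ = +5.588°.
cos H₀ = −tan(+15.3°) tan(+5.588°) = -0.0268, H₀ = 1.5976 rad.
Bracket: H₀ sin φ sin δ + cos φ cos δ sin H₀ = 1.5976×0.26387×0.09737 + 0.96456×0.99525×0.99964 = 0.041047 + 0.959633 = 1.000680.
Q̄ = (S₀/π) × [bracket] = (313/π) × 1.000680 = 99.699 W/m².
Ratio Q̄_A / Q̄_B = 96.100 / 99.699 = 0.9639.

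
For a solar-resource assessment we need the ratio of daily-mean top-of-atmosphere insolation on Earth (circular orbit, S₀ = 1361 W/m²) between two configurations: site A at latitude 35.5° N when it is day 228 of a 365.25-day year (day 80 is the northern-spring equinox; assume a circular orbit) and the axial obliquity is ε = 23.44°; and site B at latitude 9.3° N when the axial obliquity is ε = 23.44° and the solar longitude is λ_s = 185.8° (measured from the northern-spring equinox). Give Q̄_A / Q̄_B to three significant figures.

Q̄_A / Q̄_B ≈ 1.03

— Configuration A (φ=+35.5°):
Solar longitude: λ_s = 360° × (228 − 80)/365.25 = 145.873°.
sin δ = sin 23.44° × sin 145.873° = 0.22317, so δ = +12.895°.
cos H₀ = −tan(+35.5°) tan(+12.895°) = -0.1633, H₀ = 1.7348 rad.
Bracket: H₀ sin φ sin δ + cos φ cos δ sin H₀ = 1.7348×0.58070×0.22317 + 0.81412×0.97478×0.98658 = 0.224821 + 0.782938 = 1.007759.
Q̄ = (S₀/π) × [bracket] = (1361/π) × 1.007759 = 436.58 W/m².
— Configuration B (φ=+9.3°):
Solar declination: sin δ = sin ε · sin λ_s = sin 23.44° × sin 185.8° = -0.04020, so δ = -2.304°.
cos H₀ = −tan(+9.3°) tan(-2.304°) = 0.0066, H₀ = 1.5642 rad.
Bracket: H₀ sin φ sin δ + cos φ cos δ sin H₀ = 1.5642×0.16160×-0.04020 + 0.98686×0.99919×0.99998 = -0.010162 + 0.986041 = 0.975879.
Q̄ = (S₀/π) × [bracket] = (1361/π) × 0.975879 = 422.77 W/m².
Ratio Q̄_A / Q̄_B = 436.58 / 422.77 = 1.033.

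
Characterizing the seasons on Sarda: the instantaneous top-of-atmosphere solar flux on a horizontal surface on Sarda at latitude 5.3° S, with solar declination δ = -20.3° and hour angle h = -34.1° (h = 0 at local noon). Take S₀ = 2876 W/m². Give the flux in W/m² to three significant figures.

2.32e+03 W/m²

cos θ_z = sin φ sin δ + cos φ cos δ cos h = 0.032047 + 0.773308 = 0.805355.
Flux = S₀ · cos θ_z = 2876 × 0.805355 = 2316 W/m².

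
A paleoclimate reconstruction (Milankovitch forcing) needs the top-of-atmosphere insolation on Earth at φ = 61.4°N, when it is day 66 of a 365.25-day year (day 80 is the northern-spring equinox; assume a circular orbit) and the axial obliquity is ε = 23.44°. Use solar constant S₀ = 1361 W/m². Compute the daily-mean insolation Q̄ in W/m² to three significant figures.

Q̄ ≈ 153 W/m²

Solar longitude: λ_s = 360° × (66 − 80)/365.25 = -13.799°, i.e. -13.799° + 360° = 346.201°.
sin δ = sin 23.44° × sin 346.201° = -0.09488, so δ = -5.444°.
cos H₀ = −tan(+61.4°) tan(-5.444°) = 0.1748, H₀ = 1.3951 rad.
Bracket: H₀ sin φ sin δ + cos φ cos δ sin H₀ = 1.3951×0.87798×-0.09488 + 0.47869×0.99549×0.98460 = -0.116216 + 0.469193 = 0.352977.
Q̄ = (S₀/π) × [bracket] = (1361/π) × 0.352977 = 152.9 W/m².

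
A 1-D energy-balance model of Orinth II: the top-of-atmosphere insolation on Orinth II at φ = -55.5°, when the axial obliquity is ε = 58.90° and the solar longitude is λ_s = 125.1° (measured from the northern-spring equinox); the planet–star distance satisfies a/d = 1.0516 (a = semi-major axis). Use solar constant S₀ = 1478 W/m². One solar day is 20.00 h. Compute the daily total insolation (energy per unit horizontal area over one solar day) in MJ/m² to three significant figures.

0.00 MJ/m²

Solar declination: sin δ = sin ε · sin λ_s = sin 58.90° × sin 125.1° = 0.70055, so δ = +44.472°.
cos H₀ = −tan(-55.5°) tan(+44.472°) = 1.4284 ≥ 1 ⇒ polar night, H₀ = 0 and Q̄ = 0.
Inverse-square distance factor (a/d)² = 1.0516² = 1.105863.
Daily total = Q̄ × 20.00 h × 3600 s/h = 0.00 MJ/m².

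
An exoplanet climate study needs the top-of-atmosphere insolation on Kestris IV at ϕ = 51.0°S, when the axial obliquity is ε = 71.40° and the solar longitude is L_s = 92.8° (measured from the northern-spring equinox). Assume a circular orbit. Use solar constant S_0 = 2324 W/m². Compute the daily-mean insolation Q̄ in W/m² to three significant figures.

Solar declination: sin δ = sin ε · sin L_s = sin 71.40° × sin 92.8° = 0.94664, so δ = +71.198°.
cos h₀ = −tan(-51.0°) tan(+71.198°) = 3.6270 ≥ 1 ⇒ polar night, h₀ = 0 and Q̄ = 0.

Q̄ ≈ 0.00 W/m²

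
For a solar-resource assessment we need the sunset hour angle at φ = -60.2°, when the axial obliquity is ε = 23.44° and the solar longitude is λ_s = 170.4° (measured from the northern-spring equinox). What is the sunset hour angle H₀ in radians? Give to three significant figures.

H₀ = 1.45 rad

Solar declination: sin δ = sin ε · sin λ_s = sin 23.44° × sin 170.4° = 0.06634, so δ = +3.804°.
cos H₀ = −tan φ · tan δ = −tan(-60.2°) × tan(+3.804°) = 0.1161, so H₀ = 1.4544 rad = 83.33°.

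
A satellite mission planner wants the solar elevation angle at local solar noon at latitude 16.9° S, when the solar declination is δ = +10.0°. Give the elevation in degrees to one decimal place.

At local noon the hour angle is zero, so the zenith angle equals |φ − δ| = |-16.9° − (+10.000°)| = 26.900°.
Elevation = 90° − 26.900° = 63.1°.

63.1°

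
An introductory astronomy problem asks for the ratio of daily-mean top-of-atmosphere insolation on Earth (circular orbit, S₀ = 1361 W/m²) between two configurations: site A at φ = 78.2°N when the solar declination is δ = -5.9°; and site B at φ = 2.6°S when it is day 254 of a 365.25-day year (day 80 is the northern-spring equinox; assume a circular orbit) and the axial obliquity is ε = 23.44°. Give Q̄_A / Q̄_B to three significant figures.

— Configuration A (φ=+78.2°):
cos H₀ = −tan(+78.2°) tan(-5.900°) = 0.4947, H₀ = 1.0534 rad.
Bracket: H₀ sin φ sin δ + cos φ cos δ sin H₀ = 1.0534×0.97887×-0.10279 + 0.20450×0.99470×0.86909 = -0.105991 + 0.176787 = 0.070796.
Q̄ = (S₀/π) × [bracket] = (1361/π) × 0.070796 = 30.670 W/m².
— Configuration B (φ=-2.6°):
Solar longitude: λ_s = 360° × (254 − 80)/365.25 = 171.499°.
sin δ = sin 23.44° × sin 171.499° = 0.05880, so δ = +3.371°.
cos H₀ = −tan(-2.6°) tan(+3.371°) = 0.0027, H₀ = 1.5681 rad.
Bracket: H₀ sin φ sin δ + cos φ cos δ sin H₀ = 1.5681×-0.04536×0.05880 + 0.99897×0.99827×1.00000 = -0.004182 + 0.997242 = 0.993060.
Q̄ = (S₀/π) × [bracket] = (1361/π) × 0.993060 = 430.21 W/m².
Ratio Q̄_A / Q̄_B = 30.670 / 430.21 = 0.07129.

Q̄_A / Q̄_B ≈ 0.0713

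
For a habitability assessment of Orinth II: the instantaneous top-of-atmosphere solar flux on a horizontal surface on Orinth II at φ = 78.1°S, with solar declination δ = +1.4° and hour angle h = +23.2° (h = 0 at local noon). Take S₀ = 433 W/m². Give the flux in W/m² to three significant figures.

71.7 W/m²

cos θ_z = sin φ sin δ + cos φ cos δ cos h = -0.023907 + 0.189473 = 0.165566.
Flux = S₀ · cos θ_z = 433 × 0.165566 = 71.69 W/m².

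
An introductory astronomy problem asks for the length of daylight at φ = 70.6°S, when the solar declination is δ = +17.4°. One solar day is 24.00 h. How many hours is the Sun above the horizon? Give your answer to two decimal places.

cos H₀ = −tan φ · tan δ = −tan(-70.6°) × tan(+17.400°) = 0.8899, so H₀ = 0.4737 rad = 27.14°.
Daylight = 2H₀/(2π) × 24.00 h = (0.4737/π) × 24.00 = 3.62 h.

3.62 h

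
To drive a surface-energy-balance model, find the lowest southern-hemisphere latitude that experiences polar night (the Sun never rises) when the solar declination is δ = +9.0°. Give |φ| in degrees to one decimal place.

Polar night requires cos H₀ = −tan φ tan δ ≥ 1, i.e. tan φ tan δ ≤ −1.
The boundary is |tan φ| · |tan δ| = 1, so |φ| = 90° − |δ| = 90° − 9.0° = 81.0° in the southern hemisphere.

|φ| = 81.0°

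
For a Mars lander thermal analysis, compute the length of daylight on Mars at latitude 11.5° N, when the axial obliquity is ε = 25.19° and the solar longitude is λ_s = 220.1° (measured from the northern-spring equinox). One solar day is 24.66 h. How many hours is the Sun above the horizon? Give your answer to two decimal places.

Solar declination: sin δ = sin ε · sin λ_s = sin 25.19° × sin 220.1° = -0.27415, so δ = -15.912°.
cos H₀ = −tan φ · tan δ = −tan(+11.5°) × tan(-15.912°) = 0.0580, so H₀ = 1.5128 rad = 86.68°.
Daylight = 2H₀/(2π) × 24.66 h = (1.5128/π) × 24.66 = 11.87 h.

11.87 h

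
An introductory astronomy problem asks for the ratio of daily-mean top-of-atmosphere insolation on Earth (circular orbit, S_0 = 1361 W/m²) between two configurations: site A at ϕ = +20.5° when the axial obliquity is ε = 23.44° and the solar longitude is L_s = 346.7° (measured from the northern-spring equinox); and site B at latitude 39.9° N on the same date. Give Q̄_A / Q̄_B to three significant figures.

Q̄_A / Q̄_B ≈ 1.31

— Configuration A (ϕ=+20.5°):
Solar declination: sin δ = sin ε · sin L_s = sin 23.44° × sin 346.7° = -0.09151, so δ = -5.251°.
cos h₀ = −tan(+20.5°) tan(-5.251°) = 0.0344, h₀ = 1.5364 rad.
Bracket: h₀ sin ϕ sin δ + cos ϕ cos δ sin h₀ = 1.5364×0.35021×-0.09151 + 0.93667×0.99580×0.99941 = -0.049238 + 0.932186 = 0.882948.
Q̄ = (S_0/π) × [bracket] = (1361/π) × 0.882948 = 382.51 W/m².
— Configuration B (ϕ=+39.9°):
cos h₀ = −tan(+39.9°) tan(-5.251°) = 0.0768, h₀ = 1.4939 rad.
Bracket: h₀ sin ϕ sin δ + cos ϕ cos δ sin h₀ = 1.4939×0.64145×-0.09151 + 0.76717×0.99580×0.99704 = -0.087691 + 0.761687 = 0.673996.
Q̄ = (S_0/π) × [bracket] = (1361/π) × 0.673996 = 291.99 W/m².
Ratio Q̄_A / Q̄_B = 382.51 / 291.99 = 1.310.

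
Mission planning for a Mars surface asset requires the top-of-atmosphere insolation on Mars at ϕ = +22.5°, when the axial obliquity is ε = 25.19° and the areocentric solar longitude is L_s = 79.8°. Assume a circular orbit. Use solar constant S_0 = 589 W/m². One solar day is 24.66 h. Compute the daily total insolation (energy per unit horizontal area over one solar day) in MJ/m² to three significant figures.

18.4 MJ/m²

sin δ = sin 25.19° × sin 79.8° = 0.41889, so δ = +24.765°.
cos h₀ = −tan(+22.5°) tan(+24.765°) = -0.1911, h₀ = 1.7631 rad.
Bracket: h₀ sin ϕ sin δ + cos ϕ cos δ sin h₀ = 1.7631×0.38268×0.41889 + 0.92388×0.90803×0.98157 = 0.282626 + 0.823450 = 1.106076.
Q̄ = (S_0/π) × [bracket] = (589/π) × 1.106076 = 207.37 W/m².
Daily total = Q̄ × 24.66 h × 3600 s/h = 207.37 × 24.66 × 3600 / 10⁶ = 18.41 MJ/m².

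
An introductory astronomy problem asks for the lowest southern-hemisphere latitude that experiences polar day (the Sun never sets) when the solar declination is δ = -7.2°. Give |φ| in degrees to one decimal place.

|φ| = 82.8°

Polar day requires cos H₀ = −tan φ tan δ ≤ −1, i.e. tan φ tan δ ≥ 1.
The boundary is |tan φ| · |tan δ| = 1, so |φ| = 90° − |δ| = 90° − 7.2° = 82.8° in the southern hemisphere.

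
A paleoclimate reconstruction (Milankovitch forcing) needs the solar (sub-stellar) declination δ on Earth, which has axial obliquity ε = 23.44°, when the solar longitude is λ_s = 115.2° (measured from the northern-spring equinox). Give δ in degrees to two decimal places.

sin δ = sin ε · sin λ_s = sin 23.44° × sin 115.2° = 0.359930.
δ = arcsin(0.359930) = +21.10°.

δ = +21.10°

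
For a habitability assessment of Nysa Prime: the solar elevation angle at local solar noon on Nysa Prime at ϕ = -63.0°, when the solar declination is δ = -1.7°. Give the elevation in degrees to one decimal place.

28.7°

At local noon the hour angle is zero, so the zenith angle equals |ϕ − δ| = |-63.0° − (-1.700°)| = 61.300°.
Elevation = 90° − 61.300° = 28.7°.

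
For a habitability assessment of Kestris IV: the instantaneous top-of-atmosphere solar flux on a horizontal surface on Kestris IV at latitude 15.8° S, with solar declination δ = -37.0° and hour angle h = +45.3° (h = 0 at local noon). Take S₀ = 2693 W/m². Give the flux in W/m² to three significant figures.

cos θ_z = sin φ sin δ + cos φ cos δ cos h = 0.163862 + 0.540532 = 0.704394.
Flux = S₀ · cos θ_z = 2693 × 0.704394 = 1897 W/m².

1.90e+03 W/m²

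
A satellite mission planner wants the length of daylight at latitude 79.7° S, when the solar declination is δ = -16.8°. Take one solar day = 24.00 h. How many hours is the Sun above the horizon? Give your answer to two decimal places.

24.00 h

Sunrise equation: cos H₀ = −tan φ · tan δ = -1.6613 ≤ −1, so the Sun never sets (polar day) and H₀ = π.
Daylight = 2H₀/(2π) × 24.00 h = (3.1416/π) × 24.00 = 24.00 h.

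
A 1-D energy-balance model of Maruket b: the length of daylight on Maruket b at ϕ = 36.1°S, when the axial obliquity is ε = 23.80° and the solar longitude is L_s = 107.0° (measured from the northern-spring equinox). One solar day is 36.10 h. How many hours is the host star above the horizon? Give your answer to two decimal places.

Solar declination: sin δ = sin ε · sin L_s = sin 23.80° × sin 107.0° = 0.38591, so δ = +22.700°.
cos h₀ = −tan ϕ · tan δ = −tan(-36.1°) × tan(+22.700°) = 0.3050, so h₀ = 1.2608 rad = 72.24°.
Daylight = 2h₀/(2π) × 36.10 h = (1.2608/π) × 36.10 = 14.49 h.

14.49 h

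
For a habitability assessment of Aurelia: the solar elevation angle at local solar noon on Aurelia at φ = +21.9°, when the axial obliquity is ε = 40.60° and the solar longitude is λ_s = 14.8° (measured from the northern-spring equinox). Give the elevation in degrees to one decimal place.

Solar declination: sin δ = sin ε · sin λ_s = sin 40.60° × sin 14.8° = 0.16624, so δ = +9.569°.
At local noon the hour angle is zero, so the zenith angle equals |φ − δ| = |+21.9° − (+9.569°)| = 12.331°.
Elevation = 90° − 12.331° = 77.7°.

77.7°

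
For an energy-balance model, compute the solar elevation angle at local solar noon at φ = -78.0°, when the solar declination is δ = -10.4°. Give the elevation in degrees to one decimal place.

22.4°

At local noon the hour angle is zero, so the zenith angle equals |φ − δ| = |-78.0° − (-10.400°)| = 67.600°.
Elevation = 90° − 67.600° = 22.4°.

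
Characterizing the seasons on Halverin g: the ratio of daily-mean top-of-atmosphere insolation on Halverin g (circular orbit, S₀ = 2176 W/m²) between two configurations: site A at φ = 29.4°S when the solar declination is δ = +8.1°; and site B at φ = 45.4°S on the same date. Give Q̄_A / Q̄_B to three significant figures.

Q̄_A / Q̄_B ≈ 1.39

— Configuration A (φ=-29.4°):
cos H₀ = −tan(-29.4°) tan(+8.100°) = 0.0802, H₀ = 1.4905 rad.
Bracket: H₀ sin φ sin δ + cos φ cos δ sin H₀ = 1.4905×-0.49090×0.14090 + 0.87121×0.99002×0.99678 = -0.103095 + 0.859738 = 0.756643.
Q̄ = (S₀/π) × [bracket] = (2176/π) × 0.756643 = 524.08 W/m².
— Configuration B (φ=-45.4°):
cos H₀ = −tan(-45.4°) tan(+8.100°) = 0.1443, H₀ = 1.4260 rad.
Bracket: H₀ sin φ sin δ + cos φ cos δ sin H₀ = 1.4260×-0.71203×0.14090 + 0.70215×0.99002×0.98953 = -0.143063 + 0.687864 = 0.544801.
Q̄ = (S₀/π) × [bracket] = (2176/π) × 0.544801 = 377.35 W/m².
Ratio Q̄_A / Q̄_B = 524.08 / 377.35 = 1.389.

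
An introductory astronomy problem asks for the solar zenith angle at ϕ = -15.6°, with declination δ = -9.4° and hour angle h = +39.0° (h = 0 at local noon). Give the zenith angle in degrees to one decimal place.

cos θ_z = sin ϕ sin δ + cos ϕ cos δ cos h = 0.043922 + 0.738467 = 0.782389.
θ_z = arccos(0.782389) = 38.5°.

θ_z = 38.5°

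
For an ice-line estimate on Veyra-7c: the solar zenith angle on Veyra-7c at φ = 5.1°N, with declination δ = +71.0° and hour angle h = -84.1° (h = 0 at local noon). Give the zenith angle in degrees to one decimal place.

cos θ_z = sin φ sin δ + cos φ cos δ cos h = 0.084051 + 0.033333 = 0.117384.
θ_z = arccos(0.117384) = 83.3°.

θ_z = 83.3°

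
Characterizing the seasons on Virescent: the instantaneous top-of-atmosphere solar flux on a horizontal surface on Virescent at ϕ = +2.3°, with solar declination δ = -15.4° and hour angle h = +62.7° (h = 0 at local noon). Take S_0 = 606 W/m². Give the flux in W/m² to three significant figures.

261 W/m²

cos θ_z = sin ϕ sin δ + cos ϕ cos δ cos h = -0.010657 + 0.441826 = 0.431169.
Flux = S_0 · cos θ_z = 606 × 0.431169 = 261.3 W/m².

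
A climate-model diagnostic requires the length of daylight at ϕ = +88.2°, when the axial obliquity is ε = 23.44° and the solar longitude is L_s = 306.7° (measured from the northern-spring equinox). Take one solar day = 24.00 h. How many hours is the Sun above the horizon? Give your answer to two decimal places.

Solar declination: sin δ = sin ε · sin L_s = sin 23.44° × sin 306.7° = -0.31894, so δ = -18.599°.
cos h₀ = −tan ϕ · tan δ = 10.7080 ≥ 1, so the Sun never rises (polar night) and h₀ = 0.
Daylight = 2h₀/(2π) × 24.00 h = (0.0000/π) × 24.00 = 0.00 h.

0.00 h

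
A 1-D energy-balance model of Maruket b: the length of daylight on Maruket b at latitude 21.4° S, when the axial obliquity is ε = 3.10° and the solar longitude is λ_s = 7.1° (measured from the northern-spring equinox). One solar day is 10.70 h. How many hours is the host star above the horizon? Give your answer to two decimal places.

5.34 h

Solar declination: sin δ = sin ε · sin λ_s = sin 3.10° × sin 7.1° = 0.00668, so δ = +0.383°.
cos H₀ = −tan φ · tan δ = −tan(-21.4°) × tan(+0.383°) = 0.0026, so H₀ = 1.5682 rad = 89.85°.
Daylight = 2H₀/(2π) × 10.70 h = (1.5682/π) × 10.70 = 5.34 h.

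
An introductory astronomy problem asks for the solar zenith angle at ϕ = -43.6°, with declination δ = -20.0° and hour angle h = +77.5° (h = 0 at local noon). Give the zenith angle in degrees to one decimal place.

cos θ_z = sin ϕ sin δ + cos ϕ cos δ cos h = 0.235864 + 0.147287 = 0.383151.
θ_z = arccos(0.383151) = 67.5°.

θ_z = 67.5°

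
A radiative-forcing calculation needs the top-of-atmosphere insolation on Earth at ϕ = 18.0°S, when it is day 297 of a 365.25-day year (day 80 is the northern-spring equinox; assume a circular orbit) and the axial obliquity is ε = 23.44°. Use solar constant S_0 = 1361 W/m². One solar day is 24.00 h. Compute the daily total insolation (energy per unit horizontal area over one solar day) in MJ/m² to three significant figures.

38.8 MJ/m²

Solar longitude: L_s = 360° × (297 − 80)/365.25 = 213.881°.
sin δ = sin 23.44° × sin 213.881° = -0.22175, so δ = -12.812°.
cos h₀ = −tan(-18.0°) tan(-12.812°) = -0.0739, h₀ = 1.6448 rad.
Bracket: h₀ sin ϕ sin δ + cos ϕ cos δ sin h₀ = 1.6448×-0.30902×-0.22175 + 0.95106×0.97510×0.99727 = 0.112710 + 0.924847 = 1.037557.
Q̄ = (S_0/π) × [bracket] = (1361/π) × 1.037557 = 449.49 W/m².
Daily total = Q̄ × 24.00 h × 3600 s/h = 449.49 × 24.00 × 3600 / 10⁶ = 38.84 MJ/m².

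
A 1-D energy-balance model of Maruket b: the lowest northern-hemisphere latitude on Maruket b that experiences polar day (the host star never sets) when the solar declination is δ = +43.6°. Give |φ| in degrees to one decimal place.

|φ| = 46.4°

Polar day requires cos H₀ = −tan φ tan δ ≤ −1, i.e. tan φ tan δ ≥ 1.
The boundary is |tan φ| · |tan δ| = 1, so |φ| = 90° − |δ| = 90° − 43.6° = 46.4° in the northern hemisphere.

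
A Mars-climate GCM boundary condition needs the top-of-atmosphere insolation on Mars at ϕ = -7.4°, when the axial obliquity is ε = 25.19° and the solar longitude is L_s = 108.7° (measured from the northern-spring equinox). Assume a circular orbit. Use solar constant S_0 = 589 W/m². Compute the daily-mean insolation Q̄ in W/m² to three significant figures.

Solar declination: sin δ = sin ε · sin L_s = sin 25.19° × sin 108.7° = 0.40315, so δ = +23.775°.
cos h₀ = −tan(-7.4°) tan(+23.775°) = 0.0572, h₀ = 1.5135 rad.
Bracket: h₀ sin ϕ sin δ + cos ϕ cos δ sin h₀ = 1.5135×-0.12880×0.40315 + 0.99167×0.91513×0.99836 = -0.078590 + 0.906019 = 0.827429.
Q̄ = (S_0/π) × [bracket] = (589/π) × 0.827429 = 155.1 W/m².

Q̄ ≈ 155 W/m²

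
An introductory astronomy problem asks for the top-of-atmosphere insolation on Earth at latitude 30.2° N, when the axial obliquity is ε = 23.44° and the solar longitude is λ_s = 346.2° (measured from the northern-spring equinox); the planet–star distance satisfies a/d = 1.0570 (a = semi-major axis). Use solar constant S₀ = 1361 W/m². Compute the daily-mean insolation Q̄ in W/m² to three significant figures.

Solar declination: sin δ = sin ε · sin λ_s = sin 23.44° × sin 346.2° = -0.09489, so δ = -5.445°.
cos H₀ = −tan(+30.2°) tan(-5.445°) = 0.0555, H₀ = 1.5153 rad.
Bracket: H₀ sin φ sin δ + cos φ cos δ sin H₀ = 1.5153×0.50302×-0.09489 + 0.86427×0.99549×0.99846 = -0.072328 + 0.859047 = 0.786719.
Inverse-square distance factor (a/d)² = 1.0570² = 1.117249.
Q̄ = (S₀/π) × 1.117249 × [bracket] = (1361/π) × 1.117249 × 0.786719 = 380.8 W/m².

Q̄ ≈ 381 W/m²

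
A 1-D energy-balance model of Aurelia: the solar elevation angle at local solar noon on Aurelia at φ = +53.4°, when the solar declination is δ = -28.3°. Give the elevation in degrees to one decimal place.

At local noon the hour angle is zero, so the zenith angle equals |φ − δ| = |+53.4° − (-28.300°)| = 81.700°.
Elevation = 90° − 81.700° = 8.3°.

8.3°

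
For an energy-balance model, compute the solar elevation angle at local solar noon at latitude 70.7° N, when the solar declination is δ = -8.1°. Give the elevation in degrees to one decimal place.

At local noon the hour angle is zero, so the zenith angle equals |ϕ − δ| = |+70.7° − (-8.100°)| = 78.800°.
Elevation = 90° − 78.800° = 11.2°.

11.2°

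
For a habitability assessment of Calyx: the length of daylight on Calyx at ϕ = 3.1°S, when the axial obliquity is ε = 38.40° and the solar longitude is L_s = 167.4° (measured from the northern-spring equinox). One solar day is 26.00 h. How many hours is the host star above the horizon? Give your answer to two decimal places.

Solar declination: sin δ = sin ε · sin L_s = sin 38.40° × sin 167.4° = 0.13550, so δ = +7.787°.
cos h₀ = −tan ϕ · tan δ = −tan(-3.1°) × tan(+7.787°) = 0.0074, so h₀ = 1.5634 rad = 89.58°.
Daylight = 2h₀/(2π) × 26.00 h = (1.5634/π) × 26.00 = 12.94 h.

12.94 h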